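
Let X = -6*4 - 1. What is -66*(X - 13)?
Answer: 2508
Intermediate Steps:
X = -25 (X = -24 - 1 = -25)
-66*(X - 13) = -66*(-25 - 13) = -66*(-38) = 2508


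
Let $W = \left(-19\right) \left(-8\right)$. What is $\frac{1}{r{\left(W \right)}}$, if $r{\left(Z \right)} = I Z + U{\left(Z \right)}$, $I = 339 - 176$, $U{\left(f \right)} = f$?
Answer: $\frac{1}{24928} \approx 4.0116 \cdot 10^{-5}$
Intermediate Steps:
$W = 152$
$I = 163$
$r{\left(Z \right)} = 164 Z$ ($r{\left(Z \right)} = 163 Z + Z = 164 Z$)
$\frac{1}{r{\left(W \right)}} = \frac{1}{164 \cdot 152} = \frac{1}{24928}$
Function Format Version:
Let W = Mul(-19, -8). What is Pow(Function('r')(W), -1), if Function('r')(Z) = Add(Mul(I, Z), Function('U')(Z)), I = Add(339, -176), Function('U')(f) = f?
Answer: Rational(1, 24928) ≈ 4.0116e-5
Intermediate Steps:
W = 152
I = 163
Function('r')(Z) = Mul(164, Z) (Function('r')(Z) = Add(Mul(163, Z), Z) = Mul(164, Z))
Pow(Function('r')(W), -1) = Pow(Mul(164, 152), -1) = Pow(24928, -1) = Rational(1, 24928)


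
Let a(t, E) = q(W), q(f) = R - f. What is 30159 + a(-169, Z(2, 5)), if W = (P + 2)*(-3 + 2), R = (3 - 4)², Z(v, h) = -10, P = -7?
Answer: 30155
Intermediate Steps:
R = 1 (R = (-1)² = 1)
W = 5 (W = (-7 + 2)*(-3 + 2) = -5*(-1) = 5)
q(f) = 1 - f
a(t, E) = -4 (a(t, E) = 1 - 1*5 = 1 - 5 = -4)
30159 + a(-169, Z(2, 5)) = 30159 - 4 = 30155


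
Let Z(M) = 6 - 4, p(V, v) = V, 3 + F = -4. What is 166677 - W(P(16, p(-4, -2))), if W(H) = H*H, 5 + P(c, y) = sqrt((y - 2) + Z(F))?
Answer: 166656 + 20*I ≈ 1.6666e+5 + 20.0*I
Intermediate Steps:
F = -7 (F = -3 - 4 = -7)
Z(M) = 2
P(c, y) = -5 + sqrt(y) (P(c, y) = -5 + sqrt((y - 2) + 2) = -5 + sqrt((-2 + y) + 2) = -5 + sqrt(y))
W(H) = H**2
166677 - W(P(16, p(-4, -2))) = 166677 - (-5 + sqrt(-4))**2 = 166677 - (-5 + 2*I)**2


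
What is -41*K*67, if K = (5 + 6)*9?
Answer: -271953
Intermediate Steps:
K = 99 (K = 11*9 = 99)
-41*K*67 = -41*99*67 = -4059*67 = -271953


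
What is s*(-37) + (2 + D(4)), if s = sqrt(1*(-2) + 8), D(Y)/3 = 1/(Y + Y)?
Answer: 19/8 - 37*sqrt(6) ≈ -88.256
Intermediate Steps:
D(Y) = 3/(2*Y) (D(Y) = 3/(Y + Y) = 3/((2*Y)) = 3*(1/(2*Y)) = 3/(2*Y))
s = sqrt(6) (s = sqrt(-2 + 8) = sqrt(6) ≈ 2.4495)
s*(-37) + (2 + D(4)) = sqrt(6)*(-37) + (2 + (3/2)/4) = -37*sqrt(6) + (2 + (3/2)*(1/4)) = -37*sqrt(6) + (2 + 3/8) = -37*sqrt(6) + 19/8 = 19/8 - 37*sqrt(6)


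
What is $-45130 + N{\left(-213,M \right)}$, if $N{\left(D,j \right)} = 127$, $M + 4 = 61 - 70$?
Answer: $-45003$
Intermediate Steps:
$M = -13$ ($M = -4 + \left(61 - 70\right) = -4 - 9 = -13$)
$-45130 + N{\left(-213,M \right)} = -45130 + 127 = -45003$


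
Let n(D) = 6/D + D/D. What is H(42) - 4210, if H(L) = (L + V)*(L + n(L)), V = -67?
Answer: -37020/7 ≈ -5288.6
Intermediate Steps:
n(D) = 1 + 6/D (n(D) = 6/D + 1 = 1 + 6/D)
H(L) = (-67 + L)*(L + (6 + L)/L) (H(L) = (L - 67)*(L + (6 + L)/L) = (-67 + L)*(L + (6 + L)/L))
H(42) - 4210 = (-61 + 42² - 402/42 - 66*42) - 4210 = (-61 + 1764 - 402*1/42 - 2772) - 4210 = (-61 + 1764 - 67/7 - 2772) - 4210 = -7550/7 - 4210 = -37020/7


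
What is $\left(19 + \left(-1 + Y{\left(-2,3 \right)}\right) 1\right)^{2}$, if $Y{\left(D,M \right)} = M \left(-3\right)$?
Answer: $81$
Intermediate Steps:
$Y{\left(D,M \right)} = - 3 M$
$\left(19 + \left(-1 + Y{\left(-2,3 \right)}\right) 1\right)^{2} = \left(19 + \left(-1 - 9\right) 1\right)^{2} = \left(19 - 10\right)^{2} = 9^{2} = 81$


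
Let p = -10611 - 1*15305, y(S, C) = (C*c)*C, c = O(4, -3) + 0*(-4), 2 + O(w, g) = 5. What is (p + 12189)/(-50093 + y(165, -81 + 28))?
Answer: 13727/41666 ≈ 0.32945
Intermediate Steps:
O(w, g) = 3 (O(w, g) = -2 + 5 = 3)
c = 3 (c = 3 + 0*(-4) = 3 + 0 = 3)
y(S, C) = 3*C² (y(S, C) = (C*3)*C = (3*C)*C = 3*C²)
p = -25916 (p = -10611 - 15305 = -25916)
(p + 12189)/(-50093 + y(165, -81 + 28)) = (-25916 + 12189)/(-50093 + 3*(-81 + 28)²) = -13727/(-50093 + 3*(-53)²) = -13727/(-50093 + 3*2809) = -13727/(-50093 + 8427) = -13727/(-41666) = -13727*(-1/41666) = 13727/41666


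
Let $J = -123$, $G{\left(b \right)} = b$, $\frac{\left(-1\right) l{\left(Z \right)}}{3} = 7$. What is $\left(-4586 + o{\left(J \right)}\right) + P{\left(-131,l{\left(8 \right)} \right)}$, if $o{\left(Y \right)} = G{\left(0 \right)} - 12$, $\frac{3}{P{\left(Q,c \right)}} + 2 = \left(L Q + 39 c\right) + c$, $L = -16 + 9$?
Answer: $- \frac{114949}{25} \approx -4598.0$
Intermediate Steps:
$l{\left(Z \right)} = -21$ ($l{\left(Z \right)} = \left(-3\right) 7 = -21$)
$L = -7$
$P{\left(Q,c \right)} = \frac{3}{-2 - 7 Q + 40 c}$ ($P{\left(Q,c \right)} = \frac{3}{-2 + \left(\left(- 7 Q + 39 c\right) + c\right)} = \frac{3}{-2 - \left(- 40 c + 7 Q\right)} = \frac{3}{-2 - 7 Q + 40 c}$)
$o{\left(Y \right)} = -12$ ($o{\left(Y \right)} = 0 - 12 = -12$)
$\left(-4586 + o{\left(J \right)}\right) + P{\left(-131,l{\left(8 \right)} \right)} = \left(-4586 - 12\right) + \frac{3}{-2 - -917 + 40 \left(-21\right)} = -4598 + \frac{3}{-2 + 917 - 840} = -4598 + \frac{3}{75} = -4598 + 3 \cdot \frac{1}{75} = -4598 + \frac{1}{25} = - \frac{114949}{25}$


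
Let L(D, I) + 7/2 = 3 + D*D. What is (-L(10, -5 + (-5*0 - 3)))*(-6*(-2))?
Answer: -1194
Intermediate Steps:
L(D, I) = -1/2 + D**2 (L(D, I) = -7/2 + (3 + D*D) = -7/2 + (3 + D**2) = -1/2 + D**2)
(-L(10, -5 + (-5*0 - 3)))*(-6*(-2)) = (-(-1/2 + 10**2))*(-6*(-2)) = -(-1/2 + 100)*12 = -1*199/2*12 = -199/2*12 = -1194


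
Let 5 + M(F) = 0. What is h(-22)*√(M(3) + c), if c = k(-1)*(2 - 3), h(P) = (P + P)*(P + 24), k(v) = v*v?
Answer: -88*I*√6 ≈ -215.56*I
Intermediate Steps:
k(v) = v²
h(P) = 2*P*(24 + P) (h(P) = (2*P)*(24 + P) = 2*P*(24 + P))
M(F) = -5 (M(F) = -5 + 0 = -5)
c = -1 (c = (-1)²*(2 - 3) = 1*(-1) = -1)
h(-22)*√(M(3) + c) = (2*(-22)*(24 - 22))*√(-5 - 1) = (2*(-22)*2)*√(-6) = -88*I*√6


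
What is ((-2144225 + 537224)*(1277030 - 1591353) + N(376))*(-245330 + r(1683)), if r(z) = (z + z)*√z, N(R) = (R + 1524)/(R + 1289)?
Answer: -41265508414194424870/333 + 188724984472857558*√187/37 ≈ -5.4170e+16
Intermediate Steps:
N(R) = (1524 + R)/(1289 + R)
r(z) = 2*z^(3/2) (r(z) = (2*z)*√z = 2*z^(3/2))
((-2144225 + 537224)*(1277030 - 1591353) + N(376))*(-245330 + r(1683)) = ((-2144225 + 537224)*(1277030 - 1591353) + (1524 + 376)/(1289 + 376))*(-245330 + 2*1683^(3/2)) = (-1607001*(-314323) + 1900/1665)*(-245330 + 2*(5049*√187)) = (505117375323 + (1/1665)*1900)*(-245330 + 10098*√187) = (505117375323 + 380/333)*(-245330 + 10098*√187) = 168204085982939*(-245330 + 10098*√187)/333 = -41265508414194424870/333 + 188724984472857558*√187/37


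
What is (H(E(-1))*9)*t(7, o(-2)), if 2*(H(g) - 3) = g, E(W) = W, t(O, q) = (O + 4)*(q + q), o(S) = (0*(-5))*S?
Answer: 0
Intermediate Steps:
o(S) = 0 (o(S) = 0*S = 0)
t(O, q) = 2*q*(4 + O) (t(O, q) = (4 + O)*(2*q) = 2*q*(4 + O))
H(g) = 3 + g/2
(H(E(-1))*9)*t(7, o(-2)) = ((3 + (1/2)*(-1))*9)*(2*0*(4 + 7)) = ((3 - 1/2)*9)*(2*0*11) = ((5/2)*9)*0 = (45/2)*0 = 0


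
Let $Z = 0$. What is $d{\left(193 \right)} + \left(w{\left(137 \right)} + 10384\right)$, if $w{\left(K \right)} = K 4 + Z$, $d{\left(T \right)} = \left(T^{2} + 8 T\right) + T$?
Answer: $49918$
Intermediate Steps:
$d{\left(T \right)} = T^{2} + 9 T$
$w{\left(K \right)} = 4 K$ ($w{\left(K \right)} = K 4 + 0 = 4 K + 0 = 4 K$)
$d{\left(193 \right)} + \left(w{\left(137 \right)} + 10384\right) = 193 \left(9 + 193\right) + \left(4 \cdot 137 + 10384\right) = 193 \cdot 202 + \left(548 + 10384\right) = 38986 + 10932 = 49918$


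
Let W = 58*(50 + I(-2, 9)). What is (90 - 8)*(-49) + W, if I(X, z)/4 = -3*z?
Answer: -7382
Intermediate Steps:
I(X, z) = -12*z (I(X, z) = 4*(-3*z) = -12*z)
W = -3364 (W = 58*(50 - 12*9) = 58*(50 - 108) = 58*(-58) = -3364)
(90 - 8)*(-49) + W = (90 - 8)*(-49) - 3364 = 82*(-49) - 3364 = -4018 - 3364 = -7382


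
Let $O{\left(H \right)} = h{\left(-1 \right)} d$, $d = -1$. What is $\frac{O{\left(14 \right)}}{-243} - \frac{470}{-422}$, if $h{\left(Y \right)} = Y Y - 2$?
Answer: $\frac{56894}{51273} \approx 1.1096$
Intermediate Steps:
$h{\left(Y \right)} = -2 + Y^{2}$ ($h{\left(Y \right)} = Y^{2} - 2 = -2 + Y^{2}$)
$O{\left(H \right)} = 1$ ($O{\left(H \right)} = \left(-2 + \left(-1\right)^{2}\right) \left(-1\right) = \left(-2 + 1\right) \left(-1\right) = \left(-1\right) \left(-1\right) = 1$)
$\frac{O{\left(14 \right)}}{-243} - \frac{470}{-422} = 1 \frac{1}{-243} - \frac{470}{-422} = 1 \left(- \frac{1}{243}\right) - - \frac{235}{211} = - \frac{1}{243} + \frac{235}{211} = \frac{56894}{51273}$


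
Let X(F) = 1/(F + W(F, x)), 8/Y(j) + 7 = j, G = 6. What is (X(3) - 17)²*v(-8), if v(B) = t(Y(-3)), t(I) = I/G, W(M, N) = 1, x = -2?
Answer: -4489/120 ≈ -37.408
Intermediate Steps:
Y(j) = 8/(-7 + j)
t(I) = I/6
v(B) = -2/15 (v(B) = (8/(-7 - 3))/6 = (8/(-10))/6 = (8*(-⅒))/6 = (⅙)*(-⅘) = -2/15)
X(F) = 1/(1 + F) (X(F) = 1/(F + 1) = 1/(1 + F))
(X(3) - 17)²*v(-8) = (1/(1 + 3) - 17)²*(-2/15) = (1/4 - 17)²*(-2/15) = (¼ - 17)²*(-2/15) = (-67/4)²*(-2/15) = (4489/16)*(-2/15) = -4489/120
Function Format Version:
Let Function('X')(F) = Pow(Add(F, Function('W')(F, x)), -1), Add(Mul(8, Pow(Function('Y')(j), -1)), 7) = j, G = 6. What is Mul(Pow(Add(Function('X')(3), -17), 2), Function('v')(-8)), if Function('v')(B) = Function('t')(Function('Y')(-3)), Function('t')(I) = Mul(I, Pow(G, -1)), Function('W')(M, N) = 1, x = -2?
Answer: Rational(-4489, 120) ≈ -37.408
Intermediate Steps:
Function('Y')(j) = Mul(8, Pow(Add(-7, j), -1))
Function('t')(I) = Mul(Rational(1, 6), I) (Function('t')(I) = Mul(I, Pow(6, -1)) = Mul(I, Rational(1, 6)) = Mul(Rational(1, 6), I))
Function('v')(B) = Rational(-2, 15) (Function('v')(B) = Mul(Rational(1, 6), Mul(8, Pow(Add(-7, -3), -1))) = Mul(Rational(1, 6), Mul(8, Pow(-10, -1))) = Mul(Rational(1, 6), Mul(8, Rational(-1, 10))) = Mul(Rational(1, 6), Rational(-4, 5)) = Rational(-2, 15))
Function('X')(F) = Pow(Add(1, F), -1) (Function('X')(F) = Pow(Add(F, 1), -1) = Pow(Add(1, F), -1))
Mul(Pow(Add(Function('X')(3), -17), 2), Function('v')(-8)) = Mul(Pow(Add(Pow(Add(1, 3), -1), -17), 2), Rational(-2, 15)) = Mul(Pow(Add(Pow(4, -1), -17), 2), Rational(-2, 15)) = Mul(Pow(Add(Rational(1, 4), -17), 2), Rational(-2, 15)) = Mul(Pow(Rational(-67, 4), 2), Rational(-2, 15)) = Mul(Rational(4489, 16), Rational(-2, 15)) = Rational(-4489, 120)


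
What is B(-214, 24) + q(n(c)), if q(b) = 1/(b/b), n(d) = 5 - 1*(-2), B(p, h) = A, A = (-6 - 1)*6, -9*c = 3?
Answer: -41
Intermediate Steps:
c = -⅓ (c = -⅑*3 = -⅓ ≈ -0.33333)
A = -42 (A = -7*6 = -42)
B(p, h) = -42
n(d) = 7 (n(d) = 5 + 2 = 7)
q(b) = 1 (q(b) = 1/1 = 1)
B(-214, 24) + q(n(c)) = -42 + 1 = -41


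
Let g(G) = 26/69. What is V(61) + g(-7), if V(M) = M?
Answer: 4235/69 ≈ 61.377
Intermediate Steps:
g(G) = 26/69 (g(G) = 26*(1/69) = 26/69)
V(61) + g(-7) = 61 + 26/69 = 4235/69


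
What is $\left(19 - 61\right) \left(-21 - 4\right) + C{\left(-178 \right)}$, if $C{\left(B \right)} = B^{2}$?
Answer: $32734$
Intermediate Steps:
$\left(19 - 61\right) \left(-21 - 4\right) + C{\left(-178 \right)} = \left(19 - 61\right) \left(-21 - 4\right) + \left(-178\right)^{2} = - 42 \left(-21 - 4\right) + 31684 = \left(-42\right) \left(-25\right) + 31684 = 1050 + 31684 = 32734$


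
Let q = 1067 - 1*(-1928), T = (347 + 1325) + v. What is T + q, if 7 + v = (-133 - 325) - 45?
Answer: 4157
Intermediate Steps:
v = -510 (v = -7 + ((-133 - 325) - 45) = -7 + (-458 - 45) = -7 - 503 = -510)
T = 1162 (T = (347 + 1325) - 510 = 1672 - 510 = 1162)
q = 2995 (q = 1067 + 1928 = 2995)
T + q = 1162 + 2995 = 4157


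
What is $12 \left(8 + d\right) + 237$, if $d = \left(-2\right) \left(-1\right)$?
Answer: $357$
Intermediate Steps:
$d = 2$
$12 \left(8 + d\right) + 237 = 12 \left(8 + 2\right) + 237 = 12 \cdot 10 + 237 = 120 + 237 = 357$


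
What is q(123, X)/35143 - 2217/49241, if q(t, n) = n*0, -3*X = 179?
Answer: -2217/49241 ≈ -0.045023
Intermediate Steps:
X = -179/3 (X = -1/3*179 = -179/3 ≈ -59.667)
q(t, n) = 0
q(123, X)/35143 - 2217/49241 = 0/35143 - 2217/49241 = 0*(1/35143) - 2217*1/49241 = 0 - 2217/49241 = -2217/49241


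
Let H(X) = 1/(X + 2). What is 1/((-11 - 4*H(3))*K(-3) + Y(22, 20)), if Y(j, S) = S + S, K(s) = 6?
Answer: -5/154 ≈ -0.032468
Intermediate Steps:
Y(j, S) = 2*S
H(X) = 1/(2 + X)
1/((-11 - 4*H(3))*K(-3) + Y(22, 20)) = 1/((-11 - 4/(2 + 3))*6 + 2*20) = 1/((-11 - 4/5)*6 + 40) = 1/((-11 - 4*⅕)*6 + 40) = 1/((-11 - ⅘)*6 + 40) = 1/(-59/5*6 + 40) = 1/(-354/5 + 40) = 1/(-154/5) = -5/154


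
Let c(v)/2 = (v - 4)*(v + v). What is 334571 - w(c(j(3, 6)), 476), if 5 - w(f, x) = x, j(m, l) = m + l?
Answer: 335042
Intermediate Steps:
j(m, l) = l + m
c(v) = 4*v*(-4 + v) (c(v) = 2*((v - 4)*(v + v)) = 2*((-4 + v)*(2*v)) = 2*(2*v*(-4 + v)) = 4*v*(-4 + v))
w(f, x) = 5 - x
334571 - w(c(j(3, 6)), 476) = 334571 - (5 - 1*476) = 334571 - (5 - 476) = 334571 - 1*(-471) = 334571 + 471 = 335042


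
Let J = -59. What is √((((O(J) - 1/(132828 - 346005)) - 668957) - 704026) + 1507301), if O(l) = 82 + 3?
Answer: 2*√1526967043232691/213177 ≈ 366.61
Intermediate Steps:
O(l) = 85
√((((O(J) - 1/(132828 - 346005)) - 668957) - 704026) + 1507301) = √((((85 - 1/(132828 - 346005)) - 668957) - 704026) + 1507301) = √((((85 - 1/(-213177)) - 668957) - 704026) + 1507301) = √((((85 - 1*(-1/213177)) - 668957) - 704026) + 1507301) = √((((85 + 1/213177) - 668957) - 704026) + 1507301) = √(((18120046/213177 - 668957) - 704026) + 1507301) = √((-142588126343/213177 - 704026) + 1507301) = √(-292670276945/213177 + 1507301) = √(28651628332/213177) = 2*√1526967043232691/213177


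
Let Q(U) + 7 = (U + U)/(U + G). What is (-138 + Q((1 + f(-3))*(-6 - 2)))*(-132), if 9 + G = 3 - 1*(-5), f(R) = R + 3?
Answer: 56716/3 ≈ 18905.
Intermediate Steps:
f(R) = 3 + R
G = -1 (G = -9 + (3 - 1*(-5)) = -9 + (3 + 5) = -9 + 8 = -1)
Q(U) = -7 + 2*U/(-1 + U) (Q(U) = -7 + (U + U)/(U - 1) = -7 + (2*U)/(-1 + U) = -7 + 2*U/(-1 + U))
(-138 + Q((1 + f(-3))*(-6 - 2)))*(-132) = (-138 + (7 - 5*(1 + (3 - 3))*(-6 - 2))/(-1 + (1 + (3 - 3))*(-6 - 2)))*(-132) = (-138 + (7 - 5*(1 + 0)*(-8))/(-1 + (1 + 0)*(-8)))*(-132) = (-138 + (7 - 5*(-8))/(-1 + 1*(-8)))*(-132) = (-138 + (7 - 5*(-8))/(-1 - 8))*(-132) = (-138 + (7 + 40)/(-9))*(-132) = (-138 - ⅑*47)*(-132) = (-138 - 47/9)*(-132) = -1289/9*(-132) = 56716/3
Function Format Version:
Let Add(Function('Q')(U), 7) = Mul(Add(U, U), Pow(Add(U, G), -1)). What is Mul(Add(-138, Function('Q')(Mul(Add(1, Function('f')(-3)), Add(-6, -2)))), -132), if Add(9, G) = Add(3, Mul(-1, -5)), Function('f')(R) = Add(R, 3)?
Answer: Rational(56716, 3) ≈ 18905.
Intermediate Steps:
Function('f')(R) = Add(3, R)
G = -1 (G = Add(-9, Add(3, Mul(-1, -5))) = Add(-9, Add(3, 5)) = Add(-9, 8) = -1)
Function('Q')(U) = Add(-7, Mul(2, U, Pow(Add(-1, U), -1))) (Function('Q')(U) = Add(-7, Mul(Add(U, U), Pow(Add(U, -1), -1))) = Add(-7, Mul(Mul(2, U), Pow(Add(-1, U), -1))) = Add(-7, Mul(2, U, Pow(Add(-1, U), -1))))
Mul(Add(-138, Function('Q')(Mul(Add(1, Function('f')(-3)), Add(-6, -2)))), -132) = Mul(Add(-138, Mul(Pow(Add(-1, Mul(Add(1, Add(3, -3)), Add(-6, -2))), -1), Add(7, Mul(-5, Mul(Add(1, Add(3, -3)), Add(-6, -2)))))), -132) = Mul(Add(-138, Mul(Pow(Add(-1, Mul(Add(1, 0), -8)), -1), Add(7, Mul(-5, Mul(Add(1, 0), -8))))), -132) = Mul(Add(-138, Mul(Pow(Add(-1, Mul(1, -8)), -1), Add(7, Mul(-5, Mul(1, -8))))), -132) = Mul(Add(-138, Mul(Pow(Add(-1, -8), -1), Add(7, Mul(-5, -8)))), -132) = Mul(Add(-138, Mul(Pow(-9, -1), Add(7, 40))), -132) = Mul(Add(-138, Mul(Rational(-1, 9), 47)), -132) = Mul(Add(-138, Rational(-47, 9)), -132) = Mul(Rational(-1289, 9), -132) = Rational(56716, 3)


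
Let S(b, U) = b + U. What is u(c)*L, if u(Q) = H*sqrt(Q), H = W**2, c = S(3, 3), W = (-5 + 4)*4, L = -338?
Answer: -5408*sqrt(6) ≈ -13247.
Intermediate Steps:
S(b, U) = U + b
W = -4 (W = -1*4 = -4)
c = 6 (c = 3 + 3 = 6)
H = 16 (H = (-4)**2 = 16)
u(Q) = 16*sqrt(Q)
u(c)*L = (16*sqrt(6))*(-338) = -5408*sqrt(6)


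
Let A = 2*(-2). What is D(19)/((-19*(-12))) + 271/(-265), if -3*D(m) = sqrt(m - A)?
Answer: -271/265 - sqrt(23)/684 ≈ -1.0297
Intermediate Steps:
A = -4
D(m) = -sqrt(4 + m)/3 (D(m) = -sqrt(m - 1*(-4))/3 = -sqrt(m + 4)/3 = -sqrt(4 + m)/3)
D(19)/((-19*(-12))) + 271/(-265) = (-sqrt(4 + 19)/3)/((-19*(-12))) + 271/(-265) = -sqrt(23)/3/228 + 271*(-1/265) = -sqrt(23)/3*(1/228) - 271/265 = -sqrt(23)/684 - 271/265 = -271/265 - sqrt(23)/684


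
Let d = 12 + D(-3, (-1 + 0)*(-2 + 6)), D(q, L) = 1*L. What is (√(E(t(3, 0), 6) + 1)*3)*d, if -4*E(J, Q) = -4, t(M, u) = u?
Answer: 24*√2 ≈ 33.941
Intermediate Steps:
E(J, Q) = 1 (E(J, Q) = -¼*(-4) = 1)
D(q, L) = L
d = 8 (d = 12 + (-1 + 0)*(-2 + 6) = 12 - 1*4 = 12 - 4 = 8)
(√(E(t(3, 0), 6) + 1)*3)*d = (√(1 + 1)*3)*8 = (√2*3)*8 = (3*√2)*8 = 24*√2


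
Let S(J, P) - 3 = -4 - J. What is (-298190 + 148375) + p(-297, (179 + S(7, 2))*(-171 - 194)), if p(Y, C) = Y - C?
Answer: -87697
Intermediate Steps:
S(J, P) = -1 - J (S(J, P) = 3 + (-4 - J) = -1 - J)
(-298190 + 148375) + p(-297, (179 + S(7, 2))*(-171 - 194)) = (-298190 + 148375) + (-297 - (179 + (-1 - 1*7))*(-171 - 194)) = -149815 + (-297 - (179 + (-1 - 7))*(-365)) = -149815 + (-297 - (179 - 8)*(-365)) = -149815 + (-297 - 171*(-365)) = -149815 + (-297 - 1*(-62415)) = -149815 + (-297 + 62415) = -149815 + 62118 = -87697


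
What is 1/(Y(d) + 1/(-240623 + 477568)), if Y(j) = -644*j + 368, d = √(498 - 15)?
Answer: -20660599590145/11238808211783872079 - 36156048868100*√483/11238808211783872079 ≈ -7.2541e-5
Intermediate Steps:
d = √483 ≈ 21.977
Y(j) = 368 - 644*j
1/(Y(d) + 1/(-240623 + 477568)) = 1/((368 - 644*√483) + 1/(-240623 + 477568)) = 1/((368 - 644*√483) + 1/236945) = 1/(87195761/236945 - 644*√483)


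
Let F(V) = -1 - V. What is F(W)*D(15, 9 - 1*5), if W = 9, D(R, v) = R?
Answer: -150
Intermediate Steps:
F(W)*D(15, 9 - 1*5) = (-1 - 1*9)*15 = (-1 - 9)*15 = -10*15 = -150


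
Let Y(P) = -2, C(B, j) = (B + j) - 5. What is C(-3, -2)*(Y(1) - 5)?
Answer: 70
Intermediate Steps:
C(B, j) = -5 + B + j
C(-3, -2)*(Y(1) - 5) = (-5 - 3 - 2)*(-2 - 5) = -10*(-7) = 70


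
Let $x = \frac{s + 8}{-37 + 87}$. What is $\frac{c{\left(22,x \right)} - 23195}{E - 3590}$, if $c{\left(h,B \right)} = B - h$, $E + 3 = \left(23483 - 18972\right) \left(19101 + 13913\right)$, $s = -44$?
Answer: $- \frac{580443}{3723064025} \approx -0.0001559$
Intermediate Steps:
$E = 148926151$ ($E = -3 + \left(23483 - 18972\right) \left(19101 + 13913\right) = -3 + 4511 \cdot 33014 = -3 + 148926154 = 148926151$)
$x = - \frac{18}{25}$ ($x = \frac{-44 + 8}{-37 + 87} = - \frac{36}{50} = \left(-36\right) \frac{1}{50} = - \frac{18}{25} \approx -0.72$)
$\frac{c{\left(22,x \right)} - 23195}{E - 3590} = \frac{\left(- \frac{18}{25} - 22\right) - 23195}{148926151 - 3590} = \frac{\left(- \frac{18}{25} - 22\right) - 23195}{148922561} = \left(- \frac{568}{25} - 23195\right) \frac{1}{148922561} = \left(- \frac{580443}{25}\right) \frac{1}{148922561} = - \frac{580443}{3723064025}$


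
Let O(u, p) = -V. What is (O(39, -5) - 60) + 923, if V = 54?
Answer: 809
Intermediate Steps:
O(u, p) = -54 (O(u, p) = -1*54 = -54)
(O(39, -5) - 60) + 923 = (-54 - 60) + 923 = -114 + 923 = 809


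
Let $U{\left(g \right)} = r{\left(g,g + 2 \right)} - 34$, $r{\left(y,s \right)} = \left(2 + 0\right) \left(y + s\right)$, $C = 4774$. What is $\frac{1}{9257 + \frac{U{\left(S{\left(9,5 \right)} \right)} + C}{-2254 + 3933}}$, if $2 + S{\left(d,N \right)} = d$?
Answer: $\frac{1679}{15547275} \approx 0.00010799$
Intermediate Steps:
$S{\left(d,N \right)} = -2 + d$
$r{\left(y,s \right)} = 2 s + 2 y$ ($r{\left(y,s \right)} = 2 \left(s + y\right) = 2 s + 2 y$)
$U{\left(g \right)} = -30 + 4 g$ ($U{\left(g \right)} = \left(2 \left(g + 2\right) + 2 g\right) - 34 = \left(2 \left(2 + g\right) + 2 g\right) - 34 = \left(\left(4 + 2 g\right) + 2 g\right) - 34 = \left(4 + 4 g\right) - 34 = -30 + 4 g$)
$\frac{1}{9257 + \frac{U{\left(S{\left(9,5 \right)} \right)} + C}{-2254 + 3933}} = \frac{1}{9257 + \frac{\left(-30 + 4 \left(-2 + 9\right)\right) + 4774}{-2254 + 3933}} = \frac{1}{9257 + \frac{\left(-30 + 4 \cdot 7\right) + 4774}{1679}} = \frac{1}{9257 + \left(\left(-30 + 28\right) + 4774\right) \frac{1}{1679}} = \frac{1}{9257 + \left(-2 + 4774\right) \frac{1}{1679}} = \frac{1}{9257 + 4772 \cdot \frac{1}{1679}} = \frac{1}{9257 + \frac{4772}{1679}} = \frac{1}{\frac{15547275}{1679}} = \frac{1679}{15547275}$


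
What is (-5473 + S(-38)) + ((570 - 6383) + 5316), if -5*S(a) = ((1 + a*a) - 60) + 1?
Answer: -31236/5 ≈ -6247.2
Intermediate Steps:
S(a) = 58/5 - a**2/5 (S(a) = -(((1 + a*a) - 60) + 1)/5 = -(((1 + a**2) - 60) + 1)/5 = -((-59 + a**2) + 1)/5 = -(-58 + a**2)/5 = 58/5 - a**2/5)
(-5473 + S(-38)) + ((570 - 6383) + 5316) = (-5473 + (58/5 - 1/5*(-38)**2)) + ((570 - 6383) + 5316) = (-5473 + (58/5 - 1/5*1444)) + (-5813 + 5316) = (-5473 + (58/5 - 1444/5)) - 497 = (-5473 - 1386/5) - 497 = -28751/5 - 497 = -31236/5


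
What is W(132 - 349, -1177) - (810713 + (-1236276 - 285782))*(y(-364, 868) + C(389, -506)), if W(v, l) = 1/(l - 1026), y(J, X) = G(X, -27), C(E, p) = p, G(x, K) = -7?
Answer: -803918726956/2203 ≈ -3.6492e+8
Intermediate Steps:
y(J, X) = -7
W(v, l) = 1/(-1026 + l)
W(132 - 349, -1177) - (810713 + (-1236276 - 285782))*(y(-364, 868) + C(389, -506)) = 1/(-1026 - 1177) - (810713 + (-1236276 - 285782))*(-7 - 506) = 1/(-2203) - (810713 - 1522058)*(-513) = -1/2203 - (-711345)*(-513) = -1/2203 - 1*364919985 = -1/2203 - 364919985 = -803918726956/2203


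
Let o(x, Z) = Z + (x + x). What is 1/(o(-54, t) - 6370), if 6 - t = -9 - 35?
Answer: -1/6428 ≈ -0.00015557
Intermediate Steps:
t = 50 (t = 6 - (-9 - 35) = 6 - 1*(-44) = 6 + 44 = 50)
o(x, Z) = Z + 2*x
1/(o(-54, t) - 6370) = 1/((50 + 2*(-54)) - 6370) = 1/((50 - 108) - 6370) = 1/(-58 - 6370) = 1/(-6428) = -1/6428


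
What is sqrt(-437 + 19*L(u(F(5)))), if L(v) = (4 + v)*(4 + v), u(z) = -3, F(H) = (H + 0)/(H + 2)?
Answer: I*sqrt(418) ≈ 20.445*I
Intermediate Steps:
F(H) = H/(2 + H)
L(v) = (4 + v)**2
sqrt(-437 + 19*L(u(F(5)))) = sqrt(-437 + 19*(4 - 3)**2) = sqrt(-437 + 19*1**2) = sqrt(-437 + 19*1) = sqrt(-437 + 19) = sqrt(-418) = I*sqrt(418)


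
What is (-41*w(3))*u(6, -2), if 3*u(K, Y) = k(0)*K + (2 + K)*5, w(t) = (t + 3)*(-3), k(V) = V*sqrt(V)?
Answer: 9840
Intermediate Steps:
k(V) = V**(3/2)
w(t) = -9 - 3*t (w(t) = (3 + t)*(-3) = -9 - 3*t)
u(K, Y) = 10/3 + 5*K/3 (u(K, Y) = (0**(3/2)*K + (2 + K)*5)/3 = (0*K + (10 + 5*K))/3 = (0 + (10 + 5*K))/3 = (10 + 5*K)/3 = 10/3 + 5*K/3)
(-41*w(3))*u(6, -2) = (-41*(-9 - 3*3))*(10/3 + (5/3)*6) = (-41*(-9 - 9))*(10/3 + 10) = -41*(-18)*(40/3) = 738*(40/3) = 9840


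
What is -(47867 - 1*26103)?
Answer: -21764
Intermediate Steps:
-(47867 - 1*26103) = -(47867 - 26103) = -1*21764 = -21764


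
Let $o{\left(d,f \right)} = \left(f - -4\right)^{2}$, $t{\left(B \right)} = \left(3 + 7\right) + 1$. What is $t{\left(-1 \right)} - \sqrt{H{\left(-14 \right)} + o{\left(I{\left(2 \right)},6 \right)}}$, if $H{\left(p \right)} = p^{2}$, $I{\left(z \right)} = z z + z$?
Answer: $11 - 2 \sqrt{74} \approx -6.2047$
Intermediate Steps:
$I{\left(z \right)} = z + z^{2}$ ($I{\left(z \right)} = z^{2} + z = z + z^{2}$)
$t{\left(B \right)} = 11$ ($t{\left(B \right)} = 10 + 1 = 11$)
$o{\left(d,f \right)} = \left(4 + f\right)^{2}$ ($o{\left(d,f \right)} = \left(f + 4\right)^{2} = \left(4 + f\right)^{2}$)
$t{\left(-1 \right)} - \sqrt{H{\left(-14 \right)} + o{\left(I{\left(2 \right)},6 \right)}} = 11 - \sqrt{\left(-14\right)^{2} + \left(4 + 6\right)^{2}} = 11 - \sqrt{196 + 10^{2}} = 11 - \sqrt{196 + 100} = 11 - \sqrt{296} = 11 - 2 \sqrt{74}$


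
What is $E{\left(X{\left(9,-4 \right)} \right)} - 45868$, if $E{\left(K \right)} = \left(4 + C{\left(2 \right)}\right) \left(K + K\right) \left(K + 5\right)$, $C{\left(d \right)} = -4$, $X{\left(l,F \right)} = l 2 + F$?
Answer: $-45868$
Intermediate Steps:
$X{\left(l,F \right)} = F + 2 l$ ($X{\left(l,F \right)} = 2 l + F = F + 2 l$)
$E{\left(K \right)} = 0$ ($E{\left(K \right)} = \left(4 - 4\right) \left(K + K\right) \left(K + 5\right) = 0 \cdot 2 K \left(5 + K\right) = 0$)
$E{\left(X{\left(9,-4 \right)} \right)} - 45868 = 0 - 45868 = -45868$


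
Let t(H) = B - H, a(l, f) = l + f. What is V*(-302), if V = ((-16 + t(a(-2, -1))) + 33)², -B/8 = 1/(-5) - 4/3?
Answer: -70745312/225 ≈ -3.1442e+5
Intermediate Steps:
a(l, f) = f + l
B = 184/15 (B = -8*(1/(-5) - 4/3) = -8*(1*(-⅕) - 4*⅓) = -8*(-⅕ - 4/3) = -8*(-23/15) = 184/15 ≈ 12.267)
t(H) = 184/15 - H
V = 234256/225 (V = ((-16 + (184/15 - (-1 - 2))) + 33)² = ((-16 + (184/15 - 1*(-3))) + 33)² = ((-16 + (184/15 + 3)) + 33)² = ((-16 + 229/15) + 33)² = (-11/15 + 33)² = (484/15)² = 234256/225 ≈ 1041.1)
V*(-302) = (234256/225)*(-302) = -70745312/225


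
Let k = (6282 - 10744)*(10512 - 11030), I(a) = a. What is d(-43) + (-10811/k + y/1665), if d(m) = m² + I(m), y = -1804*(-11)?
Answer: 189079779817/104009220 ≈ 1817.9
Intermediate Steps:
k = 2311316 (k = -4462*(-518) = 2311316)
y = 19844
d(m) = m + m² (d(m) = m² + m = m + m²)
d(-43) + (-10811/k + y/1665) = -43*(1 - 43) + (-10811/2311316 + 19844/1665) = -43*(-42) + (-10811*1/2311316 + 19844*(1/1665)) = 1806 + (-10811/2311316 + 19844/1665) = 1806 + 1239128497/104009220 = 189079779817/104009220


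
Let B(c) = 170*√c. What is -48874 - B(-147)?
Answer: -48874 - 1190*I*√3 ≈ -48874.0 - 2061.1*I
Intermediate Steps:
-48874 - B(-147) = -48874 - 170*√(-147) = -48874 - 170*7*I*√3 = -48874 - 1190*I*√3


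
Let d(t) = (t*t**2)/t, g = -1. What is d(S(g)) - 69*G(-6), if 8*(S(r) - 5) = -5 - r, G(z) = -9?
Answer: 2565/4 ≈ 641.25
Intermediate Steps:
S(r) = 35/8 - r/8 (S(r) = 5 + (-5 - r)/8 = 5 + (-5/8 - r/8) = 35/8 - r/8)
d(t) = t**2 (d(t) = t**3/t = t**2)
d(S(g)) - 69*G(-6) = (35/8 - 1/8*(-1))**2 - 69*(-9) = (35/8 + 1/8)**2 + 621 = (9/2)**2 + 621 = 81/4 + 621 = 2565/4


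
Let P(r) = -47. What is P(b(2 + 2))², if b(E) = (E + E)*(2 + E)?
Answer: 2209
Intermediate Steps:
b(E) = 2*E*(2 + E) (b(E) = (2*E)*(2 + E) = 2*E*(2 + E))
P(b(2 + 2))² = (-47)² = 2209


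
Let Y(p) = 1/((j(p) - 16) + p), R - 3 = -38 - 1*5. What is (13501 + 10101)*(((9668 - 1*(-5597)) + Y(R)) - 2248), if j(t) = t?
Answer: 14746895431/48 ≈ 3.0723e+8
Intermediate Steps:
R = -40 (R = 3 + (-38 - 1*5) = 3 + (-38 - 5) = 3 - 43 = -40)
Y(p) = 1/(-16 + 2*p) (Y(p) = 1/((p - 16) + p) = 1/((-16 + p) + p) = 1/(-16 + 2*p))
(13501 + 10101)*(((9668 - 1*(-5597)) + Y(R)) - 2248) = (13501 + 10101)*(((9668 - 1*(-5597)) + 1/(2*(-8 - 40))) - 2248) = 23602*(((9668 + 5597) + (½)/(-48)) - 2248) = 23602*((15265 + (½)*(-1/48)) - 2248) = 23602*((15265 - 1/96) - 2248) = 23602*(1465439/96 - 2248) = 23602*(1249631/96) = 14746895431/48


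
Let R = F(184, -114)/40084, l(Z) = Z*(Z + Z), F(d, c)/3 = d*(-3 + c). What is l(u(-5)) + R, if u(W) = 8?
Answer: 1266542/10021 ≈ 126.39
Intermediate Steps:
F(d, c) = 3*d*(-3 + c) (F(d, c) = 3*(d*(-3 + c)) = 3*d*(-3 + c))
l(Z) = 2*Z² (l(Z) = Z*(2*Z) = 2*Z²)
R = -16146/10021 (R = (3*184*(-3 - 114))/40084 = (3*184*(-117))*(1/40084) = -64584*1/40084 = -16146/10021 ≈ -1.6112)
l(u(-5)) + R = 2*8² - 16146/10021 = 2*64 - 16146/10021 = 128 - 16146/10021 = 1266542/10021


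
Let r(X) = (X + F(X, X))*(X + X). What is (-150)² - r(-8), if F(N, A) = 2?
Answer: 22404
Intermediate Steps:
r(X) = 2*X*(2 + X) (r(X) = (X + 2)*(X + X) = (2 + X)*(2*X) = 2*X*(2 + X))
(-150)² - r(-8) = (-150)² - 2*(-8)*(2 - 8) = 22500 - 2*(-8)*(-6) = 22500 - 1*96 = 22500 - 96 = 22404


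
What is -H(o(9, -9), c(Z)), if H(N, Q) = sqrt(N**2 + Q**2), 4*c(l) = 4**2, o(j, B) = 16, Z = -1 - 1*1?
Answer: -4*sqrt(17) ≈ -16.492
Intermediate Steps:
Z = -2 (Z = -1 - 1 = -2)
c(l) = 4 (c(l) = (1/4)*4**2 = (1/4)*16 = 4)
-H(o(9, -9), c(Z)) = -sqrt(16**2 + 4**2) = -sqrt(256 + 16) = -sqrt(272) = -4*sqrt(17)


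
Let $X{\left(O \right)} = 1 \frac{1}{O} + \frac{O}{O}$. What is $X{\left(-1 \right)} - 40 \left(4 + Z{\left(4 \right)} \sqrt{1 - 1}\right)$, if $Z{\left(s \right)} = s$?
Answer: $-160$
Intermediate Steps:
$X{\left(O \right)} = 1 + \frac{1}{O}$ ($X{\left(O \right)} = \frac{1}{O} + 1 = 1 + \frac{1}{O}$)
$X{\left(-1 \right)} - 40 \left(4 + Z{\left(4 \right)} \sqrt{1 - 1}\right) = \frac{1 - 1}{-1} - 40 \left(4 + 4 \sqrt{1 - 1}\right) = \left(-1\right) 0 - 40 \left(4 + 4 \sqrt{0}\right) = 0 - 40 \left(4 + 4 \cdot 0\right) = 0 - 40 \left(4 + 0\right) = 0 - 160 = -160$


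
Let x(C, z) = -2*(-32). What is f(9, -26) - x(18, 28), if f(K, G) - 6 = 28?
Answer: -30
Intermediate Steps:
x(C, z) = 64
f(K, G) = 34 (f(K, G) = 6 + 28 = 34)
f(9, -26) - x(18, 28) = 34 - 1*64 = 34 - 64 = -30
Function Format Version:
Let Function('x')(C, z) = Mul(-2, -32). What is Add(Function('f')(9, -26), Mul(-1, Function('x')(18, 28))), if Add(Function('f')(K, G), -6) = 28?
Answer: -30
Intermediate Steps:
Function('x')(C, z) = 64
Function('f')(K, G) = 34 (Function('f')(K, G) = Add(6, 28) = 34)
Add(Function('f')(9, -26), Mul(-1, Function('x')(18, 28))) = Add(34, Mul(-1, 64)) = Add(34, -64) = -30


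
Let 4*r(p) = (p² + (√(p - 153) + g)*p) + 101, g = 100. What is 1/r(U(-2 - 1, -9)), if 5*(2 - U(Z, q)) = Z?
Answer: 229850/21291269 - 1300*I*√235/21291269 ≈ 0.010796 - 0.000936*I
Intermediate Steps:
U(Z, q) = 2 - Z/5
r(p) = 101/4 + p²/4 + p*(100 + √(-153 + p))/4 (r(p) = ((p² + (√(p - 153) + 100)*p) + 101)/4 = ((p² + (√(-153 + p) + 100)*p) + 101)/4 = ((p² + (100 + √(-153 + p))*p) + 101)/4 = ((p² + p*(100 + √(-153 + p))) + 101)/4 = (101 + p² + p*(100 + √(-153 + p)))/4 = 101/4 + p²/4 + p*(100 + √(-153 + p))/4)
1/r(U(-2 - 1, -9)) = 1/(101/4 + 25*(2 - (-2 - 1)/5) + (2 - (-2 - 1)/5)²/4 + (2 - (-2 - 1)/5)*√(-153 + (2 - (-2 - 1)/5))/4) = 1/(101/4 + 25*(2 - ⅕*(-3)) + (2 - ⅕*(-3))²/4 + (2 - ⅕*(-3))*√(-153 + (2 - ⅕*(-3)))/4) = 1/(101/4 + 25*(2 + ⅗) + (2 + ⅗)²/4 + (2 + ⅗)*√(-153 + (2 + ⅗))/4) = 1/(101/4 + 25*(13/5) + (13/5)²/4 + (¼)*(13/5)*√(-153 + 13/5)) = 1/(101/4 + 65 + (¼)*(169/25) + (¼)*(13/5)*√(-752/5)) = 1/(101/4 + 65 + 169/100 + (¼)*(13/5)*(4*I*√235/5)) = 1/(101/4 + 65 + 169/100 + 13*I*√235/25) = 1/(4597/50 + 13*I*√235/25)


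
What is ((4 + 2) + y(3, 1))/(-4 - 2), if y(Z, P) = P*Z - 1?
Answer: -4/3 ≈ -1.3333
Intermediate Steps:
y(Z, P) = -1 + P*Z
((4 + 2) + y(3, 1))/(-4 - 2) = ((4 + 2) + (-1 + 1*3))/(-4 - 2) = (6 + (-1 + 3))/(-6) = -(6 + 2)/6 = -1/6*8 = -4/3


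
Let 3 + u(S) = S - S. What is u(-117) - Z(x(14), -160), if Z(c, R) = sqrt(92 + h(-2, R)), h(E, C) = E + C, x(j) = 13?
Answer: -3 - I*sqrt(70) ≈ -3.0 - 8.3666*I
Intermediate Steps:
u(S) = -3 (u(S) = -3 + (S - S) = -3 + 0 = -3)
h(E, C) = C + E
Z(c, R) = sqrt(90 + R) (Z(c, R) = sqrt(92 + (R - 2)) = sqrt(92 + (-2 + R)) = sqrt(90 + R))
u(-117) - Z(x(14), -160) = -3 - sqrt(90 - 160) = -3 - sqrt(-70) = -3 - I*sqrt(70)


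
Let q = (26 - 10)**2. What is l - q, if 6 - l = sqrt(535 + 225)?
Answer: -250 - 2*sqrt(190) ≈ -277.57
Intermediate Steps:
q = 256 (q = 16**2 = 256)
l = 6 - 2*sqrt(190) (l = 6 - sqrt(535 + 225) = 6 - sqrt(760) = 6 - 2*sqrt(190) ≈ -21.568)
l - q = (6 - 2*sqrt(190)) - 1*256 = (6 - 2*sqrt(190)) - 256 = -250 - 2*sqrt(190)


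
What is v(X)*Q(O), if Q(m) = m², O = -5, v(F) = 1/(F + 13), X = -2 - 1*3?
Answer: 25/8 ≈ 3.1250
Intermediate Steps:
X = -5 (X = -2 - 3 = -5)
v(F) = 1/(13 + F)
v(X)*Q(O) = (-5)²/(13 - 5) = 25/8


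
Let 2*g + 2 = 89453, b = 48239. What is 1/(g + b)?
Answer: 2/185929 ≈ 1.0757e-5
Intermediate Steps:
g = 89451/2 (g = -1 + (½)*89453 = -1 + 89453/2 = 89451/2 ≈ 44726.)
1/(g + b) = 1/(89451/2 + 48239) = 1/(185929/2) = 2/185929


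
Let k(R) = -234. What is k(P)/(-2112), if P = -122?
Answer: 39/352 ≈ 0.11080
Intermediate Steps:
k(P)/(-2112) = -234/(-2112) = -234*(-1/2112) = 39/352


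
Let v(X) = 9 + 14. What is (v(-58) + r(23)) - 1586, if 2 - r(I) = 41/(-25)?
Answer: -38984/25 ≈ -1559.4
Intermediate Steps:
r(I) = 91/25 (r(I) = 2 - 41/(-25) = 2 - 41*(-1)/25 = 2 - 1*(-41/25) = 2 + 41/25 = 91/25)
v(X) = 23
(v(-58) + r(23)) - 1586 = (23 + 91/25) - 1586 = 666/25 - 1586 = -38984/25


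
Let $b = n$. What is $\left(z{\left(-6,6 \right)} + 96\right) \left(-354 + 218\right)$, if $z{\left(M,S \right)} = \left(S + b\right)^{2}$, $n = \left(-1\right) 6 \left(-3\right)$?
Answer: $-91392$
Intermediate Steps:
$n = 18$ ($n = \left(-6\right) \left(-3\right) = 18$)
$b = 18$
$z{\left(M,S \right)} = \left(18 + S\right)^{2}$ ($z{\left(M,S \right)} = \left(S + 18\right)^{2} = \left(18 + S\right)^{2}$)
$\left(z{\left(-6,6 \right)} + 96\right) \left(-354 + 218\right) = \left(\left(18 + 6\right)^{2} + 96\right) \left(-354 + 218\right) = \left(24^{2} + 96\right) \left(-136\right) = \left(576 + 96\right) \left(-136\right) = 672 \left(-136\right) = -91392$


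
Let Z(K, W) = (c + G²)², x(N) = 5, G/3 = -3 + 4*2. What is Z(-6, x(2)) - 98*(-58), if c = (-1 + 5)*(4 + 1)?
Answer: 65709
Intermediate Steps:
G = 15 (G = 3*(-3 + 4*2) = 3*(-3 + 8) = 3*5 = 15)
c = 20 (c = 4*5 = 20)
Z(K, W) = 60025 (Z(K, W) = (20 + 15²)² = (20 + 225)² = 245² = 60025)
Z(-6, x(2)) - 98*(-58) = 60025 - 98*(-58) = 60025 + 5684 = 65709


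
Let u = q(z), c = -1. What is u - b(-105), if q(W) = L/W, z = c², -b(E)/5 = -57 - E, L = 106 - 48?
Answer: 298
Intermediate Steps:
L = 58
b(E) = 285 + 5*E (b(E) = -5*(-57 - E) = 285 + 5*E)
z = 1 (z = (-1)² = 1)
q(W) = 58/W
u = 58 (u = 58/1 = 58*1 = 58)
u - b(-105) = 58 - (285 + 5*(-105)) = 58 - (285 - 525) = 58 - 1*(-240) = 58 + 240 = 298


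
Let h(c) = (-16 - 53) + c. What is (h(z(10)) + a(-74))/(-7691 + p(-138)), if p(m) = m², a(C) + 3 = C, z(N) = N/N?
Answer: -145/11353 ≈ -0.012772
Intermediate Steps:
z(N) = 1
a(C) = -3 + C
h(c) = -69 + c
(h(z(10)) + a(-74))/(-7691 + p(-138)) = ((-69 + 1) + (-3 - 74))/(-7691 + (-138)²) = (-68 - 77)/(-7691 + 19044) = -145/11353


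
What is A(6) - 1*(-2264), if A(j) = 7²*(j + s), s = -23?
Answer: 1431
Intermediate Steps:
A(j) = -1127 + 49*j (A(j) = 7²*(j - 23) = 49*(-23 + j) = -1127 + 49*j)
A(6) - 1*(-2264) = (-1127 + 49*6) - 1*(-2264) = (-1127 + 294) + 2264 = -833 + 2264 = 1431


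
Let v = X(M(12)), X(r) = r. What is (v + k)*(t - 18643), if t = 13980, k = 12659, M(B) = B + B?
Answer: -59140829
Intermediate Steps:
M(B) = 2*B
v = 24 (v = 2*12 = 24)
(v + k)*(t - 18643) = (24 + 12659)*(13980 - 18643) = 12683*(-4663) = -59140829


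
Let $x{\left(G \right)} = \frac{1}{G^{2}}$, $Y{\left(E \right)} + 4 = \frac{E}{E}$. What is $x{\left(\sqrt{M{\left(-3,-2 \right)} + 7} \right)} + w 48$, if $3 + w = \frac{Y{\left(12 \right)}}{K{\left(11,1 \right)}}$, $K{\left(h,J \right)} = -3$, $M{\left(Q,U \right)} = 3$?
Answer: $- \frac{959}{10} \approx -95.9$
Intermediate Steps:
$Y{\left(E \right)} = -3$ ($Y{\left(E \right)} = -4 + \frac{E}{E} = -4 + 1 = -3$)
$x{\left(G \right)} = \frac{1}{G^{2}}$
$w = -2$ ($w = -3 - \frac{3}{-3} = -3 - -1 = -3 + 1 = -2$)
$x{\left(\sqrt{M{\left(-3,-2 \right)} + 7} \right)} + w 48 = \frac{1}{3 + 7} - 96 = \frac{1}{10} - 96 = - \frac{959}{10}$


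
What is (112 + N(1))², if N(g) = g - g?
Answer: 12544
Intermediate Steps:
N(g) = 0
(112 + N(1))² = (112 + 0)² = 112² = 12544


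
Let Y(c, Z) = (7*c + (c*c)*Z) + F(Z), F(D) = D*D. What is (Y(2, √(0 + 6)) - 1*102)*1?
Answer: -82 + 4*√6 ≈ -72.202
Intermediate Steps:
F(D) = D²
Y(c, Z) = Z² + 7*c + Z*c² (Y(c, Z) = (7*c + (c*c)*Z) + Z² = (7*c + c²*Z) + Z² = (7*c + Z*c²) + Z² = Z² + 7*c + Z*c²)
(Y(2, √(0 + 6)) - 1*102)*1 = (((√(0 + 6))² + 7*2 + √(0 + 6)*2²) - 1*102)*1 = (((√6)² + 14 + √6*4) - 102)*1 = ((6 + 14 + 4*√6) - 102)*1 = ((20 + 4*√6) - 102)*1 = (-82 + 4*√6)*1 = -82 + 4*√6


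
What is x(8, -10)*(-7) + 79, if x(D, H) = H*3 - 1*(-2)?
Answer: 275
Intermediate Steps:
x(D, H) = 2 + 3*H (x(D, H) = 3*H + 2 = 2 + 3*H)
x(8, -10)*(-7) + 79 = (2 + 3*(-10))*(-7) + 79 = (2 - 30)*(-7) + 79 = -28*(-7) + 79 = 196 + 79 = 275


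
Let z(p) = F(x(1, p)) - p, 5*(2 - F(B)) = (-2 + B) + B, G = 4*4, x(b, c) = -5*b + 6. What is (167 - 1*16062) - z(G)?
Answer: -15881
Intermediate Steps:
x(b, c) = 6 - 5*b
G = 16
F(B) = 12/5 - 2*B/5 (F(B) = 2 - ((-2 + B) + B)/5 = 2 - (-2 + 2*B)/5 = 2 + (2/5 - 2*B/5) = 12/5 - 2*B/5)
z(p) = 2 - p (z(p) = (12/5 - 2*(6 - 5*1)/5) - p = (12/5 - 2*(6 - 5)/5) - p = (12/5 - 2/5*1) - p = (12/5 - 2/5) - p = 2 - p)
(167 - 1*16062) - z(G) = (167 - 1*16062) - (2 - 1*16) = (167 - 16062) - (2 - 16) = -15895 - 1*(-14) = -15895 + 14 = -15881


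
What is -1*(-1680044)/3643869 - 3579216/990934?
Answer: -5688690752804/1805416841823 ≈ -3.1509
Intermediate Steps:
-1*(-1680044)/3643869 - 3579216/990934 = 1680044*(1/3643869) - 3579216*1/990934 = 1680044/3643869 - 1789608/495467 = -5688690752804/1805416841823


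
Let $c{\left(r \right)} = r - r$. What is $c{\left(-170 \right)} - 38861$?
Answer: $-38861$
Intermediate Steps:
$c{\left(r \right)} = 0$
$c{\left(-170 \right)} - 38861 = 0 - 38861 = -38861$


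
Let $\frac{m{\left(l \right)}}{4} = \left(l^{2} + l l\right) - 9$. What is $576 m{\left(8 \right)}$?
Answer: $274176$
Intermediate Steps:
$m{\left(l \right)} = -36 + 8 l^{2}$ ($m{\left(l \right)} = 4 \left(\left(l^{2} + l l\right) - 9\right) = 4 \left(\left(l^{2} + l^{2}\right) - 9\right) = 4 \left(2 l^{2} - 9\right) = 4 \left(-9 + 2 l^{2}\right) = -36 + 8 l^{2}$)
$576 m{\left(8 \right)} = 576 \left(-36 + 8 \cdot 8^{2}\right) = 576 \left(-36 + 8 \cdot 64\right) = 576 \left(-36 + 512\right) = 576 \cdot 476 = 274176$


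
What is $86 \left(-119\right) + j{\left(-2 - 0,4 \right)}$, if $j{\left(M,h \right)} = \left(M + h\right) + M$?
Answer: $-10234$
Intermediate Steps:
$j{\left(M,h \right)} = h + 2 M$
$86 \left(-119\right) + j{\left(-2 - 0,4 \right)} = 86 \left(-119\right) + \left(4 + 2 \left(-2 - 0\right)\right) = -10234 + \left(4 + 2 \left(-2 + 0\right)\right) = -10234 + \left(4 + 2 \left(-2\right)\right) = -10234 + \left(4 - 4\right) = -10234 + 0 = -10234$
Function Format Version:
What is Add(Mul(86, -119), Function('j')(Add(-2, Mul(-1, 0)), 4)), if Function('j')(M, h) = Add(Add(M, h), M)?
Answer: -10234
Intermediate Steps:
Function('j')(M, h) = Add(h, Mul(2, M))
Add(Mul(86, -119), Function('j')(Add(-2, Mul(-1, 0)), 4)) = Add(Mul(86, -119), Add(4, Mul(2, Add(-2, Mul(-1, 0))))) = Add(-10234, Add(4, Mul(2, Add(-2, 0)))) = Add(-10234, Add(4, Mul(2, -2))) = Add(-10234, Add(4, -4)) = Add(-10234, 0) = -10234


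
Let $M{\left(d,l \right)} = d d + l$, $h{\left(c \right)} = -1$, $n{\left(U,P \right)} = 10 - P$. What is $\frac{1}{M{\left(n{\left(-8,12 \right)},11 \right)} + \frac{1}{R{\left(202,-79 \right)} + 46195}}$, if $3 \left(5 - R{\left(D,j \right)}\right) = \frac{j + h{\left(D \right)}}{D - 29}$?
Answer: $\frac{23977880}{359668719} \approx 0.066667$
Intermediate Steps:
$M{\left(d,l \right)} = l + d^{2}$ ($M{\left(d,l \right)} = d^{2} + l = l + d^{2}$)
$R{\left(D,j \right)} = 5 - \frac{-1 + j}{3 \left(-29 + D\right)}$ ($R{\left(D,j \right)} = 5 - \frac{\left(j - 1\right) \frac{1}{D - 29}}{3} = 5 - \frac{\left(-1 + j\right) \frac{1}{-29 + D}}{3} = 5 - \frac{\frac{1}{-29 + D} \left(-1 + j\right)}{3} = 5 - \frac{-1 + j}{3 \left(-29 + D\right)}$)
$\frac{1}{M{\left(n{\left(-8,12 \right)},11 \right)} + \frac{1}{R{\left(202,-79 \right)} + 46195}} = \frac{1}{\left(11 + \left(10 - 12\right)^{2}\right) + \frac{1}{\frac{-434 - -79 + 15 \cdot 202}{3 \left(-29 + 202\right)} + 46195}} = \frac{1}{\left(11 + \left(10 - 12\right)^{2}\right) + \frac{1}{\frac{-434 + 79 + 3030}{3 \cdot 173} + 46195}} = \frac{1}{\left(11 + \left(-2\right)^{2}\right) + \frac{1}{\frac{1}{3} \cdot \frac{1}{173} \cdot 2675 + 46195}} = \frac{1}{\left(11 + 4\right) + \frac{1}{\frac{2675}{519} + 46195}} = \frac{1}{15 + \frac{1}{\frac{23977880}{519}}} = \frac{1}{15 + \frac{519}{23977880}} = \frac{1}{\frac{359668719}{23977880}} = \frac{23977880}{359668719}$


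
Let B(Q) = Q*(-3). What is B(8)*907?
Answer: -21768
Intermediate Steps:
B(Q) = -3*Q
B(8)*907 = -3*8*907 = -24*907 = -21768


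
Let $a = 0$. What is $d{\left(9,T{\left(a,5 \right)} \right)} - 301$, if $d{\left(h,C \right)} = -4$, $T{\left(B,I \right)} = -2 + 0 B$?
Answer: $-305$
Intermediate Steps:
$T{\left(B,I \right)} = -2$ ($T{\left(B,I \right)} = -2 + 0 = -2$)
$d{\left(9,T{\left(a,5 \right)} \right)} - 301 = -4 - 301 = -305$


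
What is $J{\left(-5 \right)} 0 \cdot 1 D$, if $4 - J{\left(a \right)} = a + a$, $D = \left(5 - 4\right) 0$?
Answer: $0$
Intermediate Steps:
$D = 0$ ($D = 1 \cdot 0 = 0$)
$J{\left(a \right)} = 4 - 2 a$ ($J{\left(a \right)} = 4 - \left(a + a\right) = 4 - 2 a$)
$J{\left(-5 \right)} 0 \cdot 1 D = \left(4 - -10\right) 0 \cdot 1 \cdot 0 = \left(4 + 10\right) 0 \cdot 1 \cdot 0 = 14 \cdot 0 \cdot 1 \cdot 0 = 0 \cdot 1 \cdot 0 = 0 \cdot 0 = 0$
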